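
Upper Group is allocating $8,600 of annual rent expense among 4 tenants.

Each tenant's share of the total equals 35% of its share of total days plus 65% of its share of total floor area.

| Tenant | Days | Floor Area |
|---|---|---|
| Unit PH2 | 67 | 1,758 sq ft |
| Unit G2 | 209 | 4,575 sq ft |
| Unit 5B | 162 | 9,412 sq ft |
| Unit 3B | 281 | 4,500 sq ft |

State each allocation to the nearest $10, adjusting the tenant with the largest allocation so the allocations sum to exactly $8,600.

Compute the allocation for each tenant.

Unit PH2: $770 · Unit G2: $2,140 · Unit 5B: $3,270 · Unit 3B: $2,420

Totals — days 719, floor area 20,245.
Composite weights (35% days + 65% floor area): Unit PH2 0.0891; Unit G2 0.2486; Unit 5B 0.3810; Unit 3B 0.2813.
Unrounded shares: Unit PH2 765.90; Unit G2 2,138.19; Unit 5B 3,277.01; Unit 3B 2,418.90.
At nearest $10: Unit PH2 $770; Unit G2 $2,140; Unit 5B $3,280; Unit 3B $2,420. Sum = $8,610.
Difference $8,600 − $8,610 = −$10 applied to largest allocation (Unit 5B): Unit 5B becomes $3,270.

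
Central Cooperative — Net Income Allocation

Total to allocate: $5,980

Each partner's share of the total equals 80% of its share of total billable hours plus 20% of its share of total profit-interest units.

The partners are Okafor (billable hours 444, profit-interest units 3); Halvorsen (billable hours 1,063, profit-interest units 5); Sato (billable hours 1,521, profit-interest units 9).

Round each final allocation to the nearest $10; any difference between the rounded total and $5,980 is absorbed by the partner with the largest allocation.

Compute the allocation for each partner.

Okafor: $910 | Halvorsen: $2,030 | Sato: $3,040

Totals — billable hours 3,028, profit-interest units 17.
Composite weights (80% billable hours + 20% profit-interest units): Okafor 0.1526; Halvorsen 0.3397; Sato 0.5077.
Unrounded shares: Okafor 912.54; Halvorsen 2,031.22; Sato 3,036.24.
Rounded to nearest $10: Okafor $910; Halvorsen $2,030; Sato $3,040. Sum = $5,980.
Rounded total matches; no reconciliation needed.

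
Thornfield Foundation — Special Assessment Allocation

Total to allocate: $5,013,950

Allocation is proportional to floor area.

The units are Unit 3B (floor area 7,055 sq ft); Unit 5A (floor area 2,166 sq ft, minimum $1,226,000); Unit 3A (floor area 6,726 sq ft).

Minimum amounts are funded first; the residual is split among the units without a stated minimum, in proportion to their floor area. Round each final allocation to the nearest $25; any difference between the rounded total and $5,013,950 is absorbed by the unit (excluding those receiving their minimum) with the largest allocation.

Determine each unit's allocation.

Unit 3B: $1,939,200; Unit 5A: $1,226,000; Unit 3A: $1,848,750

Guaranteed amounts: Unit 5A $1,226,000. Balance $3,787,950.
Balance split over remaining floor area 13,781: Unit 3B 1,939,190.72 → $1,939,200; Unit 3A 1,848,759.28 → $1,848,750.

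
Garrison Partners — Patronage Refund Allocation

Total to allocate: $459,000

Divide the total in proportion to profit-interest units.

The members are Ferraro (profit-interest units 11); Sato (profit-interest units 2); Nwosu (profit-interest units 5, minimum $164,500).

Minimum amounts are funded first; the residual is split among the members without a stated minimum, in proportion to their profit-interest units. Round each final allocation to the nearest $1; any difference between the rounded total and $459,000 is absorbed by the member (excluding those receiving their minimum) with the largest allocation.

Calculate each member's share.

Ferraro: $249,192; Sato: $45,308; Nwosu: $164,500

Fund the minimums — Nwosu $164,500. Balance $294,500.
Balance split over remaining profit-interest units 13: Ferraro 249,192.31 → $249,192; Sato 45,307.69 → $45,308.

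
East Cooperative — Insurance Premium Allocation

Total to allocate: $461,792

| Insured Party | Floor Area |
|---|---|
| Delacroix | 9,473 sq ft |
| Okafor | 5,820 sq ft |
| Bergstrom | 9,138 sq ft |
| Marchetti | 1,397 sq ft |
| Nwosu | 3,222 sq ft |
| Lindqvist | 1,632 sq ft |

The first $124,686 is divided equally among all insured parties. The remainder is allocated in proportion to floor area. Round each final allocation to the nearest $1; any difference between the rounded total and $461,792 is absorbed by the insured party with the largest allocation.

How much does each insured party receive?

$124,686 shared equally gives $20,781 per insured party.
Remainder $337,106 by floor area (total 30,682): Delacroix 104,080.74 → $104,081; Okafor 63,944.88 → $63,945; Bergstrom 100,400.06 → $100,400; Marchetti 15,348.97 → $15,349; Nwosu 35,400.41 → $35,400; Lindqvist 17,930.94 → $17,931.
Totals: Delacroix $20,781 + $104,081 = $124,862; Okafor $20,781 + $63,945 = $84,726; Bergstrom $20,781 + $100,400 = $121,181; Marchetti $20,781 + $15,349 = $36,130; Nwosu $20,781 + $35,400 = $56,181; Lindqvist $20,781 + $17,931 = $38,712.

Delacroix: $124,862; Okafor: $84,726; Bergstrom: $121,181; Marchetti: $36,130; Nwosu: $56,181; Lindqvist: $38,712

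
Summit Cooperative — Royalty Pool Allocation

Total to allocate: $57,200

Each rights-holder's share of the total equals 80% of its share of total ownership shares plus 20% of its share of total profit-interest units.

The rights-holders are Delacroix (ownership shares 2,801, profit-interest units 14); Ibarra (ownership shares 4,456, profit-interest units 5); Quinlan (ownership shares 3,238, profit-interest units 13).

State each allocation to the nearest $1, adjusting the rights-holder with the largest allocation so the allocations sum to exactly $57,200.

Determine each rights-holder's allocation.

Ownership shares total 10,495; profit-interest units total 32.
Combined weights (80% ownership shares + 20% profit-interest units): Delacroix 0.3010; Ibarra 0.3709; Quinlan 0.3281.
Proportional shares: Delacroix 17,217.84; Ibarra 21,216.42; Quinlan 18,765.74.
After rounding ($1): Delacroix $17,218; Ibarra $21,216; Quinlan $18,766. Sum = $57,200.
No rounding difference to absorb.

Delacroix: $17,218 · Ibarra: $21,216 · Quinlan: $18,766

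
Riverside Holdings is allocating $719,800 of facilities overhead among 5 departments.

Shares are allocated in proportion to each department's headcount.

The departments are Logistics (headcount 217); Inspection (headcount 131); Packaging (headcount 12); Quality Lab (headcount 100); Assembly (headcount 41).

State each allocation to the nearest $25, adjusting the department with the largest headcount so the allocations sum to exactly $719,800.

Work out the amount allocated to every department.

Logistics: $311,775 · Inspection: $188,200 · Packaging: $17,250 · Quality Lab: $143,675 · Assembly: $58,900

Sum of headcount: 217 + 131 + 12 + 100 + 41 = 501.
Proportional shares: Logistics 311,769.66; Inspection 188,211.18; Packaging 17,240.72; Quality Lab 143,672.65; Assembly 58,905.79.
After rounding ($25): Logistics $311,775; Inspection $188,200; Packaging $17,250; Quality Lab $143,675; Assembly $58,900. Sum = $719,800.
Sum already equals the total — no adjustment.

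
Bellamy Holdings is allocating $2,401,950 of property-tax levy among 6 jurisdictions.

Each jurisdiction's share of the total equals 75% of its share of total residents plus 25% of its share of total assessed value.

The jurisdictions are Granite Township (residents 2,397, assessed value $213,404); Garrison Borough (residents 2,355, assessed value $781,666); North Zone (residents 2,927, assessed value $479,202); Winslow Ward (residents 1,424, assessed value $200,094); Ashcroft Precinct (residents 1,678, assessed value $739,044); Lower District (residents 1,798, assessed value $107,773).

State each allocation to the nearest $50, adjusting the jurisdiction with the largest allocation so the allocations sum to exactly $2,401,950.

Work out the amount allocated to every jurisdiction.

Granite Township: $394,100; Garrison Borough: $523,450; North Zone: $533,300; Winslow Ward: $251,600; Ashcroft Precinct: $416,350; Lower District: $283,150

Residents total 12,579; assessed value total 2,521,183.
Composite weights (75% residents + 25% assessed value): Granite Township 0.1641; Garrison Borough 0.2179; North Zone 0.2220; Winslow Ward 0.1047; Ashcroft Precinct 0.1733; Lower District 0.1179.
Pro-rata amounts: Granite Township 394,106.83; Garrison Borough 523,438.80; North Zone 533,316.07; Winslow Ward 251,591.51; Ashcroft Precinct 416,332.76; Lower District 283,164.03.
Rounded to nearest $50: Granite Township $394,100; Garrison Borough $523,450; North Zone $533,300; Winslow Ward $251,600; Ashcroft Precinct $416,350; Lower District $283,150. Sum = $2,401,950.
Sum already equals the total — no adjustment.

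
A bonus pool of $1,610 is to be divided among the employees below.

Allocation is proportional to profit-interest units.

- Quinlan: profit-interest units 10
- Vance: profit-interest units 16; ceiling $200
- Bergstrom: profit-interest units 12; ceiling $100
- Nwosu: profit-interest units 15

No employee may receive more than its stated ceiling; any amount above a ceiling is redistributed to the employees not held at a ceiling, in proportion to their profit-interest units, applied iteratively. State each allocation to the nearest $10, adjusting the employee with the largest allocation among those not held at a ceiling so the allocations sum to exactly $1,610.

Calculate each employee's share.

Combined profit-interest units = 53.
Pro-rata shares before constraints: Quinlan 303.77; Vance 486.04; Bergstrom 364.53; Nwosu 455.66.
Cap binds for Vance ($200), Bergstrom ($100); balance $1,310 reallocated over remaining profit-interest units 25.
Remaining shares: Quinlan 524.00 → $520; Nwosu 786.00 → $790.

Quinlan: $520; Vance: $200; Bergstrom: $100; Nwosu: $790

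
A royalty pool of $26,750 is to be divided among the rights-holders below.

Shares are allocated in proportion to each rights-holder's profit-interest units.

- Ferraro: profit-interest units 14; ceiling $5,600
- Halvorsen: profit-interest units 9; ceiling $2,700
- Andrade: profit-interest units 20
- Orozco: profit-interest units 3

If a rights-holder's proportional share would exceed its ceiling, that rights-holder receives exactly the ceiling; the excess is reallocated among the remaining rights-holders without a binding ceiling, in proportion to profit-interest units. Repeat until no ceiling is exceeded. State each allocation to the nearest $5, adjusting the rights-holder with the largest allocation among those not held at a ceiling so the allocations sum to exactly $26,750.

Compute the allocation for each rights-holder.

Ferraro: $5,600 · Halvorsen: $2,700 · Andrade: $16,045 · Orozco: $2,405

Combined profit-interest units = 46.
Unconstrained shares: Ferraro 8,141.30; Halvorsen 5,233.70; Andrade 11,630.43; Orozco 1,744.57.
Held at cap: Ferraro ($5,600), Halvorsen ($2,700); residual $18,450 reallocated over remaining profit-interest units 23.
Redistributed shares: Andrade 16,043.48 → $16,045; Orozco 2,406.52 → $2,405.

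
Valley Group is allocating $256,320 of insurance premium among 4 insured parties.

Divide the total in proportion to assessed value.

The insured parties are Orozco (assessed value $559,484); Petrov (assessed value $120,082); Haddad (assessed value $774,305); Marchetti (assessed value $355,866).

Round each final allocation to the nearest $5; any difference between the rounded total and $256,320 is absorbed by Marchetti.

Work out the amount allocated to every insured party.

Assessed value total: 1,809,737.
Proportional shares: Orozco 559,484/1,809,737 × $256,320 = 79,241.87; Petrov 120,082/1,809,737 × $256,320 = 17,007.67; Haddad 774,305/1,809,737 × $256,320 = 109,667.79; Marchetti 355,866/1,809,737 × $256,320 = 50,402.67.
Rounded to nearest $5: Orozco $79,240; Petrov $17,010; Haddad $109,670; Marchetti $50,405. Sum = $256,325.
Difference $256,320 − $256,325 = −$5 applied to Marchetti: Marchetti becomes $50,400.

Orozco: $79,240 | Petrov: $17,010 | Haddad: $109,670 | Marchetti: $50,400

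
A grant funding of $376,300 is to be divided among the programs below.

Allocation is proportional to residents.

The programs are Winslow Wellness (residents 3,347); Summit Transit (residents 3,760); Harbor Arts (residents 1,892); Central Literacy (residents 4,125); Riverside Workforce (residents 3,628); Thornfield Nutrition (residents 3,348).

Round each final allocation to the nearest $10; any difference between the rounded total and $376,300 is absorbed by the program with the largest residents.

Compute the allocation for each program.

Winslow Wellness: $62,660; Summit Transit: $70,390; Harbor Arts: $35,420; Central Literacy: $77,230; Riverside Workforce: $67,920; Thornfield Nutrition: $62,680

Residents total: 3,347 + 3,760 + 1,892 + 4,125 + 3,628 + 3,348 = 20,100.
Raw shares: Winslow Wellness 62,660.50; Summit Transit 70,392.44; Harbor Arts 35,420.88; Central Literacy 77,225.75; Riverside Workforce 67,921.21; Thornfield Nutrition 62,679.22.
After rounding ($10): Winslow Wellness $62,660; Summit Transit $70,390; Harbor Arts $35,420; Central Literacy $77,230; Riverside Workforce $67,920; Thornfield Nutrition $62,680. Sum = $376,300.
Rounded total matches; no reconciliation needed.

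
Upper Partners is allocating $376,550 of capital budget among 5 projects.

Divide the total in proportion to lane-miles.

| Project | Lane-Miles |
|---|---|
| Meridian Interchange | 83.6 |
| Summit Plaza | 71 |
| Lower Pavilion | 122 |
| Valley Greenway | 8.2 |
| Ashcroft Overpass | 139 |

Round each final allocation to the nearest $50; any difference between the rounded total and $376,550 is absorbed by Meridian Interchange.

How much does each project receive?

Total lane-miles = 423.8.
Proportional shares: Meridian Interchange 83.6/423.8 × $376,550 = 74,279.33; Summit Plaza 71/423.8 × $376,550 = 63,084.12; Lower Pavilion 122/423.8 × $376,550 = 108,398.07; Valley Greenway 8.2/423.8 × $376,550 = 7,285.77; Ashcroft Overpass 139/423.8 × $376,550 = 123,502.71.
Rounded to nearest $50: Meridian Interchange $74,300; Summit Plaza $63,100; Lower Pavilion $108,400; Valley Greenway $7,300; Ashcroft Overpass $123,500. Sum = $376,600.
Difference $376,550 − $376,600 = −$50 applied to Meridian Interchange: Meridian Interchange becomes $74,250.

Meridian Interchange: $74,250; Summit Plaza: $63,100; Lower Pavilion: $108,400; Valley Greenway: $7,300; Ashcroft Overpass: $123,500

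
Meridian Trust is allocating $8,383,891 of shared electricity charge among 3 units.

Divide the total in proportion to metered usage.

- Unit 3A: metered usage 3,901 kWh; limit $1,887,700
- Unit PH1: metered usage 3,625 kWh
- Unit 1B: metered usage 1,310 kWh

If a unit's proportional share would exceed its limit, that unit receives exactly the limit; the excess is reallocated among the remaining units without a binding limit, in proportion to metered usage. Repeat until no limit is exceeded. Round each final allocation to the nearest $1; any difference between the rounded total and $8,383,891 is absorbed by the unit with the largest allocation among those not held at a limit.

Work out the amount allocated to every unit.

Unit 3A: $1,887,700 · Unit PH1: $4,771,772 · Unit 1B: $1,724,419

Combined metered usage = 8,836.
Proportional shares (ignoring caps): Unit 3A 3,701,398.69; Unit PH1 3,439,520.70; Unit 1B 1,242,971.62.
Held at cap: Unit 3A ($1,887,700); remaining pool $6,496,191 reallocated over remaining metered usage 4,935.
Shares after redistribution: Unit PH1 4,771,771.505 → $4,771,772; Unit 1B 1,724,419.495 → $1,724,419.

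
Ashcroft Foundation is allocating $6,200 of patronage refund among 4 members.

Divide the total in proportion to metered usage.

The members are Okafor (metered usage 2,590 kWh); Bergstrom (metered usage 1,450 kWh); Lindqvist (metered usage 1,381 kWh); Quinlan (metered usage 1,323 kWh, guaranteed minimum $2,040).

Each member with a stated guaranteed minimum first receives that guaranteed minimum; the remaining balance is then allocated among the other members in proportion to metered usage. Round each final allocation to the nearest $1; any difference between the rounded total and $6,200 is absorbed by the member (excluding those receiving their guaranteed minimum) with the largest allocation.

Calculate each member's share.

Okafor: $1,987 · Bergstrom: $1,113 · Lindqvist: $1,060 · Quinlan: $2,040

Fund the minimums — Quinlan $2,040. Residual $4,160.
Residual split over remaining metered usage 5,421: Okafor 1,987.53 → $1,988; Bergstrom 1,112.71 → $1,113; Lindqvist 1,059.76 → $1,060.
Rounding difference −$1 applied to Okafor → $1,987.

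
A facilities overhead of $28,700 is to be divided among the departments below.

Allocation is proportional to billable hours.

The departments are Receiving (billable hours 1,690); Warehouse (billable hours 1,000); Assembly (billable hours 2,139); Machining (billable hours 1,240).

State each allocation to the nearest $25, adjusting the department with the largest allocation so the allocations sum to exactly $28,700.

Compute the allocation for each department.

Receiving: $8,000; Warehouse: $4,725; Assembly: $10,100; Machining: $5,875

Sum of billable hours: 6,069.
Unrounded shares: Receiving 1,690/6,069 × $28,700 = 7,991.93; Warehouse 1,000/6,069 × $28,700 = 4,728.95; Assembly 2,139/6,069 × $28,700 = 10,115.22; Machining 1,240/6,069 × $28,700 = 5,863.90.
At nearest $25: Receiving $8,000; Warehouse $4,725; Assembly $10,125; Machining $5,875. Sum = $28,725.
Difference $28,700 − $28,725 = −$25 applied to largest allocation (Assembly): Assembly becomes $10,100.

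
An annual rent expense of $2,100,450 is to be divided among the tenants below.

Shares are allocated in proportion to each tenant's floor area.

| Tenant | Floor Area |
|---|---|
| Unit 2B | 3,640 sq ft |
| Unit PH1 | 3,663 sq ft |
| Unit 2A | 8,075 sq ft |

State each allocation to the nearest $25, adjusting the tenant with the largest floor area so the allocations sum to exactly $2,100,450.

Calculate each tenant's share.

Unit 2B: $497,175 · Unit PH1: $500,325 · Unit 2A: $1,102,950

Sum of floor area: 3,640 + 3,663 + 8,075 = 15,378.
Proportional shares: Unit 2B 497,180.26; Unit PH1 500,321.78; Unit 2A 1,102,947.96.
After rounding ($25): Unit 2B $497,175; Unit PH1 $500,325; Unit 2A $1,102,950. Sum = $2,100,450.
Rounded total matches; no reconciliation needed.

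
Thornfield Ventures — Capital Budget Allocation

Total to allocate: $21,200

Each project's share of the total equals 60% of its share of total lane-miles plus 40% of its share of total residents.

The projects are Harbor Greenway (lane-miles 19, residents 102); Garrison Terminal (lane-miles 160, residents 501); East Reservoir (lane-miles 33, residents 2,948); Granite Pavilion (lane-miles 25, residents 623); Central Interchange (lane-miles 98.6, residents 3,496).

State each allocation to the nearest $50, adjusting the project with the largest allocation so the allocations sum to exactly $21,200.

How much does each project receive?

Totals — lane-miles 335.6, residents 7,670.
Blended shares (60% lane-miles + 40% residents): Harbor Greenway 0.0393; Garrison Terminal 0.3122; East Reservoir 0.2127; Granite Pavilion 0.0772; Central Interchange 0.3586.
Pro-rata amounts: Harbor Greenway 832.91; Garrison Terminal 6,618.27; East Reservoir 4,510.10; Granite Pavilion 1,636.35; Central Interchange 7,602.36.
Rounded to nearest $50: Harbor Greenway $850; Garrison Terminal $6,600; East Reservoir $4,500; Granite Pavilion $1,650; Central Interchange $7,600. Sum = $21,200.
Sum already equals the total — no adjustment.

Harbor Greenway: $850; Garrison Terminal: $6,600; East Reservoir: $4,500; Granite Pavilion: $1,650; Central Interchange: $7,600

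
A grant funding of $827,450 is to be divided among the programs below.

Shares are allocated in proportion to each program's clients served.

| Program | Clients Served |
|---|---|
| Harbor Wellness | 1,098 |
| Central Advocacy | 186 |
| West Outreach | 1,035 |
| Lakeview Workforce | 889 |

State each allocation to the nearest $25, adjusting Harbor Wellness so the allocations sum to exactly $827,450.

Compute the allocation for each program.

Harbor Wellness: $283,225; Central Advocacy: $47,975; West Outreach: $266,950; Lakeview Workforce: $229,300

Sum of clients served: 3,208.
Pro-rata amounts: Harbor Wellness 1,098/3,208 × $827,450 = 283,210.75; Central Advocacy 186/3,208 × $827,450 = 47,975.59; West Outreach 1,035/3,208 × $827,450 = 266,960.96; Lakeview Workforce 889/3,208 × $827,450 = 229,302.70.
After rounding ($25): Harbor Wellness $283,200; Central Advocacy $47,975; West Outreach $266,950; Lakeview Workforce $229,300. Sum = $827,425.
Difference $827,450 − $827,425 = +$25 applied to Harbor Wellness: Harbor Wellness becomes $283,225.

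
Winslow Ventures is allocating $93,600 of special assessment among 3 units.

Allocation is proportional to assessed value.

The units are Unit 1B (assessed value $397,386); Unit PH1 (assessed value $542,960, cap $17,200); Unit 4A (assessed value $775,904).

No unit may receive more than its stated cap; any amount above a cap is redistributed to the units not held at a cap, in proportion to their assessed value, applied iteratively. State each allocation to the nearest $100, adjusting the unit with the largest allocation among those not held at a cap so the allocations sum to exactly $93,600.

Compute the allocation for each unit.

Total assessed value = 1,716,250.
Pro-rata shares before constraints: Unit 1B 21,672.44; Unit PH1 29,611.69; Unit 4A 42,315.87.
Capped: Unit PH1 ($17,200); balance $76,400 reallocated over remaining assessed value 1,173,290.
Shares after redistribution: Unit 1B 25,876.20 → $25,900; Unit 4A 50,523.80 → $50,500.

Unit 1B: $25,900; Unit PH1: $17,200; Unit 4A: $50,500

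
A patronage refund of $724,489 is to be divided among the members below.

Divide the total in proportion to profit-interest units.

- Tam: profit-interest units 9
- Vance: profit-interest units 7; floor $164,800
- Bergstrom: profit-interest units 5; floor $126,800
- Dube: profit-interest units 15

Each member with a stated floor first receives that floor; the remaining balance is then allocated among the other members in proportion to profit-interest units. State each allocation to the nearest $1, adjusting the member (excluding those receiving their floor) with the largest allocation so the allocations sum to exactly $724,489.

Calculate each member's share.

Tam: $162,333 · Vance: $164,800 · Bergstrom: $126,800 · Dube: $270,556

Fund the minimums — Vance $164,800; Bergstrom $126,800. Balance $432,889.
Balance split over remaining profit-interest units 24: Tam 162,333.38 → $162,333; Dube 270,555.62 → $270,556.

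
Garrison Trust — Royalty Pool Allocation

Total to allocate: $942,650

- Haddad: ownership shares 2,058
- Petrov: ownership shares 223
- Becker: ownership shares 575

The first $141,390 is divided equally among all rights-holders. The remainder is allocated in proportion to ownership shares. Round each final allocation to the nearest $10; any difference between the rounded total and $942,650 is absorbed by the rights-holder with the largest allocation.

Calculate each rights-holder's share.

$141,390 shared equally gives $47,130 per rights-holder.
Remainder $801,260 by ownership shares (total 2,856): Haddad 577,378.53 → $577,380; Petrov 62,563.37 → $62,560; Becker 161,318.10 → $161,320.
Totals: Haddad $47,130 + $577,380 = $624,510; Petrov $47,130 + $62,560 = $109,690; Becker $47,130 + $161,320 = $208,450.

Haddad: $624,510 · Petrov: $109,690 · Becker: $208,450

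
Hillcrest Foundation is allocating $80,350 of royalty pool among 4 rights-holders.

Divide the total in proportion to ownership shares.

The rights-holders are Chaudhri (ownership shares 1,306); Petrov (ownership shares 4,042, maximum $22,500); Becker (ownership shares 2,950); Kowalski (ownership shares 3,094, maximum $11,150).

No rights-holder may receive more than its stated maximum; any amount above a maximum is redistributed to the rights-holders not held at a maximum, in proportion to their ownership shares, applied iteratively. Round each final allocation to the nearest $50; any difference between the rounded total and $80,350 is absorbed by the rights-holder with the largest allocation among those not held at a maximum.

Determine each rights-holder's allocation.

Ownership shares total: 11,392.
Unconstrained shares: Chaudhri 9,211.47; Petrov 28,509.02; Becker 20,806.93; Kowalski 21,822.59.
Cap binds for Petrov ($22,500), Kowalski ($11,150); remaining pool $46,700 reallocated over remaining ownership shares 4,256.
Remaining shares: Chaudhri 14,330.40 → $14,350; Becker 32,369.60 → $32,350.

Chaudhri: $14,350; Petrov: $22,500; Becker: $32,350; Kowalski: $11,150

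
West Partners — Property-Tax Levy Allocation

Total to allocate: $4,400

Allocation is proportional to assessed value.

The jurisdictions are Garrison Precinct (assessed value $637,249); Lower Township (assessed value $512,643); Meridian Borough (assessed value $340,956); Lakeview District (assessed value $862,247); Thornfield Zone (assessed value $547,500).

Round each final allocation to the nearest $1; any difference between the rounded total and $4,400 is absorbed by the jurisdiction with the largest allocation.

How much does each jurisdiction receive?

Garrison Precinct: $967 | Lower Township: $778 | Meridian Borough: $517 | Lakeview District: $1,307 | Thornfield Zone: $831

Combined assessed value = 2,900,595.
Raw shares: Garrison Precinct 637,249/2,900,595 × $4,400 = 966.66; Lower Township 512,643/2,900,595 × $4,400 = 777.64; Meridian Borough 340,956/2,900,595 × $4,400 = 517.21; Lakeview District 862,247/2,900,595 × $4,400 = 1,307.97; Thornfield Zone 547,500/2,900,595 × $4,400 = 830.52.
Rounded to nearest $1: Garrison Precinct $967; Lower Township $778; Meridian Borough $517; Lakeview District $1,308; Thornfield Zone $831. Sum = $4,401.
Difference $4,400 − $4,401 = −$1 applied to largest allocation (Lakeview District): Lakeview District becomes $1,307.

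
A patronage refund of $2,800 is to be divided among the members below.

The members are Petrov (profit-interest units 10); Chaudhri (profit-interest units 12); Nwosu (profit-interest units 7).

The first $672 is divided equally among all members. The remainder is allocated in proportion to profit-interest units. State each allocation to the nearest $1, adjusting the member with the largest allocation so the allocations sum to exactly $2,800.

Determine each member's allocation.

$672 shared equally gives $224 per member.
Remainder $2,128 by profit-interest units (total 29): Petrov 733.79 → $734; Chaudhri 880.55 → $881; Nwosu 513.66 → $514.
Rounding difference −$1 on remainder applied to Chaudhri.
Totals: Petrov $224 + $734 = $958; Chaudhri $224 + $880 = $1,104; Nwosu $224 + $514 = $738.

Petrov: $958 | Chaudhri: $1,104 | Nwosu: $738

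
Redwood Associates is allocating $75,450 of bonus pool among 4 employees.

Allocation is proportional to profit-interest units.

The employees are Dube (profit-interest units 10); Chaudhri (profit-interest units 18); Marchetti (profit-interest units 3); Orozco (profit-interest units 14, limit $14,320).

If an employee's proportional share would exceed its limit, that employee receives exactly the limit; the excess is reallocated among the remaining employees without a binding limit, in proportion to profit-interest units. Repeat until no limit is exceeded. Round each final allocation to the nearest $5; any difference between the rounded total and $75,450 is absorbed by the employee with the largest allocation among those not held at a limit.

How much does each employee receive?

Sum of profit-interest units: 45.
Proportional shares (ignoring caps): Dube 16,766.67; Chaudhri 30,180.00; Marchetti 5,030.00; Orozco 23,473.33.
Capped: Orozco ($14,320); remaining pool $61,130 reallocated over remaining profit-interest units 31.
Shares after redistribution: Dube 19,719.35 → $19,720; Chaudhri 35,494.84 → $35,495; Marchetti 5,915.81 → $5,915.

Dube: $19,720; Chaudhri: $35,495; Marchetti: $5,915; Orozco: $14,320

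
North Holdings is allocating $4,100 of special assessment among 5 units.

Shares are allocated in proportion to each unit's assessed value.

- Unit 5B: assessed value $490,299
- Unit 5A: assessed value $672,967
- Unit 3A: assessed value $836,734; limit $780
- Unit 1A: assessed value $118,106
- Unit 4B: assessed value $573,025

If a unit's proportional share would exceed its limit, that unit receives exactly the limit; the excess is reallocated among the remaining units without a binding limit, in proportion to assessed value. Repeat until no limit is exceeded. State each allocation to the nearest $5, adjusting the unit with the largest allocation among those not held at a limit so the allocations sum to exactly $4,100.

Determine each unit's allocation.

Total assessed value = 2,691,131.
Proportional shares (ignoring caps): Unit 5B 746.98; Unit 5A 1,025.28; Unit 3A 1,274.78; Unit 1A 179.94; Unit 4B 873.02.
Capped: Unit 3A ($780); residual $3,320 reallocated over remaining assessed value 1,854,397.
Shares after redistribution: Unit 5B 877.80 → $880; Unit 5A 1,204.84 → $1,205; Unit 1A 211.45 → $210; Unit 4B 1,025.91 → $1,025.

Unit 5B: $880; Unit 5A: $1,205; Unit 3A: $780; Unit 1A: $210; Unit 4B: $1,025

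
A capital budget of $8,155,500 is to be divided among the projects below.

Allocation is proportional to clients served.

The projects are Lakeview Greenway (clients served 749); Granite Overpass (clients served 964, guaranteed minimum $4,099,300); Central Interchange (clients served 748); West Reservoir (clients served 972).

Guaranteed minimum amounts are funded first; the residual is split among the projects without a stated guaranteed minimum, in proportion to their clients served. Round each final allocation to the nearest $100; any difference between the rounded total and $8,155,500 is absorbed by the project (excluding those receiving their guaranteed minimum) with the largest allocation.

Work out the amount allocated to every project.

Lakeview Greenway: $1,230,500 | Granite Overpass: $4,099,300 | Central Interchange: $1,228,900 | West Reservoir: $1,596,800

Guaranteed amounts: Granite Overpass $4,099,300. Balance $4,056,200.
Balance split over remaining clients served 2,469: Lakeview Greenway 1,230,495.67 → $1,230,500; Central Interchange 1,228,852.81 → $1,228,900; West Reservoir 1,596,851.52 → $1,596,900.
Rounding difference −$100 applied to West Reservoir → $1,596,800.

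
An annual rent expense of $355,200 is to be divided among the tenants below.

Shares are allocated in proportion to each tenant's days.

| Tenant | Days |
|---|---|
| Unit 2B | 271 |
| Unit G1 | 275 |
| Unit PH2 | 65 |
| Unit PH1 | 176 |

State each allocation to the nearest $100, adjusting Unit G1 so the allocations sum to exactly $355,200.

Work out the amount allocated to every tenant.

Combined days = 787.
Unrounded shares: Unit 2B 271/787 × $355,200 = 122,311.56; Unit G1 275/787 × $355,200 = 124,116.90; Unit PH2 65/787 × $355,200 = 29,336.72; Unit PH1 176/787 × $355,200 = 79,434.82.
At nearest $100: Unit 2B $122,300; Unit G1 $124,100; Unit PH2 $29,300; Unit PH1 $79,400. Sum = $355,100.
Difference $355,200 − $355,100 = +$100 applied to Unit G1: Unit G1 becomes $124,200.

Unit 2B: $122,300; Unit G1: $124,200; Unit PH2: $29,300; Unit PH1: $79,400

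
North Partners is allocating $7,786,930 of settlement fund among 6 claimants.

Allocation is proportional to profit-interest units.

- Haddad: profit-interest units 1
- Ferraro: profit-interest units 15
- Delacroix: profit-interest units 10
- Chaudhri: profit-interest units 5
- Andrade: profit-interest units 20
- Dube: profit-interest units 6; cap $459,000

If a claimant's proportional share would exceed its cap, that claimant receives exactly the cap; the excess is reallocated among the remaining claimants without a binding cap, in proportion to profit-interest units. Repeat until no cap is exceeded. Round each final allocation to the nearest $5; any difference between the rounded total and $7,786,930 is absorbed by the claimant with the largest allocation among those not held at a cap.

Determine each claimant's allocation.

Combined profit-interest units = 57.
Proportional shares (ignoring caps): Haddad 136,612.81; Ferraro 2,049,192.11; Delacroix 1,366,128.07; Chaudhri 683,064.04; Andrade 2,732,256.14; Dube 819,676.84.
Cap binds for Dube ($459,000); balance $7,327,930 reallocated over remaining profit-interest units 51.
Redistributed shares: Haddad 143,684.90 → $143,685; Ferraro 2,155,273.53 → $2,155,275; Delacroix 1,436,849.02 → $1,436,850; Chaudhri 718,424.51 → $718,425; Andrade 2,873,698.04 → $2,873,700.
Rounding difference −$5 applied to Andrade → $2,873,695.

Haddad: $143,685 | Ferraro: $2,155,275 | Delacroix: $1,436,850 | Chaudhri: $718,425 | Andrade: $2,873,695 | Dube: $459,000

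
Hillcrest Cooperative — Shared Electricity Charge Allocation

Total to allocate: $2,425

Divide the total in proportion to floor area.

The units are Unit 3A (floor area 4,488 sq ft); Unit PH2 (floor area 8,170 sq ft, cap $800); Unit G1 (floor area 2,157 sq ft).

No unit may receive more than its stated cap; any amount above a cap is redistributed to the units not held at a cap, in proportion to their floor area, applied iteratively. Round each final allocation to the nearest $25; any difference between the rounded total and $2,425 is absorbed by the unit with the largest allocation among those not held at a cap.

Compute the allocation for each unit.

Unit 3A: $1,100 · Unit PH2: $800 · Unit G1: $525

Floor area total: 14,815.
Proportional shares (ignoring caps): Unit 3A 734.62; Unit PH2 1,337.31; Unit G1 353.07.
Held at cap: Unit PH2 ($800); residual $1,625 reallocated over remaining floor area 6,645.
Redistributed shares: Unit 3A 1,097.52 → $1,100; Unit G1 527.48 → $525.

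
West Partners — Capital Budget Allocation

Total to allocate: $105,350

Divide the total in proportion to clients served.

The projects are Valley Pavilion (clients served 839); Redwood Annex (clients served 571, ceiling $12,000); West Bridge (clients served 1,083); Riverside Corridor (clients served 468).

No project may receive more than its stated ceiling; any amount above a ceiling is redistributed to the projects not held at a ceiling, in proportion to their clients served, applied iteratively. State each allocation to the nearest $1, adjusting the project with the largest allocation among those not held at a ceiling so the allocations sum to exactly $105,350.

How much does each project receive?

Valley Pavilion: $32,770 · Redwood Annex: $12,000 · West Bridge: $42,301 · Riverside Corridor: $18,279

Combined clients served = 2,961.
Unconstrained shares: Valley Pavilion 29,850.95; Redwood Annex 20,315.72; West Bridge 38,532.27; Riverside Corridor 16,651.06.
Cap binds for Redwood Annex ($12,000); remaining pool $93,350 reallocated over remaining clients served 2,390.
Remaining shares: Valley Pavilion 32,770.15 → $32,770; West Bridge 42,300.44 → $42,300; Riverside Corridor 18,279.41 → $18,279.
Rounding difference +$1 applied to West Bridge → $42,301.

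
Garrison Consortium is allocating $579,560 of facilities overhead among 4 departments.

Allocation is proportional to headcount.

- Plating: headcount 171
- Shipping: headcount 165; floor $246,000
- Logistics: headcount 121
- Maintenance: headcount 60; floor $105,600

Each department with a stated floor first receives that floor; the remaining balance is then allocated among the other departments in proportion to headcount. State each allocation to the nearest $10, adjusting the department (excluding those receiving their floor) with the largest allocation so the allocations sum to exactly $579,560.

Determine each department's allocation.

Minimums first: Shipping $246,000; Maintenance $105,600. Balance $227,960.
Balance split over remaining headcount 292: Plating 133,497.12 → $133,500; Logistics 94,462.88 → $94,460.

Plating: $133,500 | Shipping: $246,000 | Logistics: $94,460 | Maintenance: $105,600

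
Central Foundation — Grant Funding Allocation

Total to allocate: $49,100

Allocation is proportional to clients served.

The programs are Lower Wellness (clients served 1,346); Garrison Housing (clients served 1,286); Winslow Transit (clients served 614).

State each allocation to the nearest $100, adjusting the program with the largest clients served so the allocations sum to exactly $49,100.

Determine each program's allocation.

Lower Wellness: $20,300 | Garrison Housing: $19,500 | Winslow Transit: $9,300

Combined clients served = 3,246.
Raw shares: Lower Wellness 1,346/3,246 × $49,100 = 20,360.01; Garrison Housing 1,286/3,246 × $49,100 = 19,452.43; Winslow Transit 614/3,246 × $49,100 = 9,287.55.
Rounded to nearest $100: Lower Wellness $20,400; Garrison Housing $19,500; Winslow Transit $9,300. Sum = $49,200.
Difference $49,100 − $49,200 = −$100 applied to largest clients served (Lower Wellness): Lower Wellness becomes $20,300.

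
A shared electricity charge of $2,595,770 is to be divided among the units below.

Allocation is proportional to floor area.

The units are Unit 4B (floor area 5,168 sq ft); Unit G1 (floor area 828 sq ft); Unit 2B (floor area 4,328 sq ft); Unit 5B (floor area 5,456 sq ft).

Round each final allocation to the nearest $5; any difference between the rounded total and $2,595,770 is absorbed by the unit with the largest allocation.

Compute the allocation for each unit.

Floor area total: 15,780.
Pro-rata amounts: Unit 4B 5,168/15,780 × $2,595,770 = 850,122.90; Unit G1 828/15,780 × $2,595,770 = 136,203.90; Unit 2B 4,328/15,780 × $2,595,770 = 711,945.03; Unit 5B 5,456/15,780 × $2,595,770 = 897,498.17.
After rounding ($5): Unit 4B $850,125; Unit G1 $136,205; Unit 2B $711,945; Unit 5B $897,500. Sum = $2,595,775.
Difference $2,595,770 − $2,595,775 = −$5 applied to largest allocation (Unit 5B): Unit 5B becomes $897,495.

Unit 4B: $850,125; Unit G1: $136,205; Unit 2B: $711,945; Unit 5B: $897,495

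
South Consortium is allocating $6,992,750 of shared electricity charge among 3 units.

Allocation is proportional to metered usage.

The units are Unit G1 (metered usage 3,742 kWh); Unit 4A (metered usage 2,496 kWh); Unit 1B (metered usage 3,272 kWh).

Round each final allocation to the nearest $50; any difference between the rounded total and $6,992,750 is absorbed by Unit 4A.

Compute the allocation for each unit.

Sum of metered usage: 9,510.
Proportional shares: Unit G1 3,742/9,510 × $6,992,750 = 2,751,511.09; Unit 4A 2,496/9,510 × $6,992,750 = 1,835,321.14; Unit 1B 3,272/9,510 × $6,992,750 = 2,405,917.77.
Rounded to nearest $50: Unit G1 $2,751,500; Unit 4A $1,835,300; Unit 1B $2,405,900. Sum = $6,992,700.
Difference $6,992,750 − $6,992,700 = +$50 applied to Unit 4A: Unit 4A becomes $1,835,350.

Unit G1: $2,751,500 | Unit 4A: $1,835,350 | Unit 1B: $2,405,900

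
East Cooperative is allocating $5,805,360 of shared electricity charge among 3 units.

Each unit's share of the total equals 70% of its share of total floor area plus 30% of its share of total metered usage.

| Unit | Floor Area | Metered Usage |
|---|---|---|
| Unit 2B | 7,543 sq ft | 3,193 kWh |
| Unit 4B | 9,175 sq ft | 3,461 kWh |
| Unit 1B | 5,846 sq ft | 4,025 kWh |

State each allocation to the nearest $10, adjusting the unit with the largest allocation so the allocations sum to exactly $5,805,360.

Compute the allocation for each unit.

Totals — floor area 22,564, metered usage 10,679.
Combined weights (70% floor area + 30% metered usage): Unit 2B 0.3237; Unit 4B 0.3819; Unit 1B 0.2944.
Pro-rata amounts: Unit 2B 1,879,223.51; Unit 4B 2,216,852.31; Unit 1B 1,709,284.18.
After rounding ($10): Unit 2B $1,879,220; Unit 4B $2,216,850; Unit 1B $1,709,280. Sum = $5,805,350.
Difference $5,805,360 − $5,805,350 = +$10 applied to largest allocation (Unit 4B): Unit 4B becomes $2,216,860.

Unit 2B: $1,879,220; Unit 4B: $2,216,860; Unit 1B: $1,709,280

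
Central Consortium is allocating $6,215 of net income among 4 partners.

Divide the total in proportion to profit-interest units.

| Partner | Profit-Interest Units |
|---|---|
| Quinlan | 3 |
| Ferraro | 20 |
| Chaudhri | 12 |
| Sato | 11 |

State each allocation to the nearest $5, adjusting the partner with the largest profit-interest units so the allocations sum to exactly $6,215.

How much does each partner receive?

Quinlan: $405 · Ferraro: $2,705 · Chaudhri: $1,620 · Sato: $1,485

Total profit-interest units = 46.
Proportional shares: Quinlan 3/46 × $6,215 = 405.33; Ferraro 20/46 × $6,215 = 2,702.17; Chaudhri 12/46 × $6,215 = 1,621.30; Sato 11/46 × $6,215 = 1,486.20.
Rounded to nearest $5: Quinlan $405; Ferraro $2,700; Chaudhri $1,620; Sato $1,485. Sum = $6,210.
Difference $6,215 − $6,210 = +$5 applied to largest profit-interest units (Ferraro): Ferraro becomes $2,705.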